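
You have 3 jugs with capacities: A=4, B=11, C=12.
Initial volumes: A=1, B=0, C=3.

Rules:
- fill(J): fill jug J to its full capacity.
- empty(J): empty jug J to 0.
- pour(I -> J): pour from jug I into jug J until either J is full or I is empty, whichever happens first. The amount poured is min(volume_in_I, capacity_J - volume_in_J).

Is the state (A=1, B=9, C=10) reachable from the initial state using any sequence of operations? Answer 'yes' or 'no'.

Answer: no

Derivation:
BFS explored all 450 reachable states.
Reachable set includes: (0,0,0), (0,0,1), (0,0,2), (0,0,3), (0,0,4), (0,0,5), (0,0,6), (0,0,7), (0,0,8), (0,0,9), (0,0,10), (0,0,11) ...
Target (A=1, B=9, C=10) not in reachable set → no.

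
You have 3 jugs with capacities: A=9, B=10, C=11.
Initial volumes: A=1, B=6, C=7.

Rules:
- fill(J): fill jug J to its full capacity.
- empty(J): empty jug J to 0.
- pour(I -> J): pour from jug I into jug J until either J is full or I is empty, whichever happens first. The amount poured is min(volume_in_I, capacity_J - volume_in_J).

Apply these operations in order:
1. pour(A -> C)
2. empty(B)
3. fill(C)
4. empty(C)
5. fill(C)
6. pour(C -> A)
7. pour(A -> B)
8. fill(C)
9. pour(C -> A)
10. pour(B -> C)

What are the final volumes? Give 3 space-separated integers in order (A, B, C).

Answer: 9 0 11

Derivation:
Step 1: pour(A -> C) -> (A=0 B=6 C=8)
Step 2: empty(B) -> (A=0 B=0 C=8)
Step 3: fill(C) -> (A=0 B=0 C=11)
Step 4: empty(C) -> (A=0 B=0 C=0)
Step 5: fill(C) -> (A=0 B=0 C=11)
Step 6: pour(C -> A) -> (A=9 B=0 C=2)
Step 7: pour(A -> B) -> (A=0 B=9 C=2)
Step 8: fill(C) -> (A=0 B=9 C=11)
Step 9: pour(C -> A) -> (A=9 B=9 C=2)
Step 10: pour(B -> C) -> (A=9 B=0 C=11)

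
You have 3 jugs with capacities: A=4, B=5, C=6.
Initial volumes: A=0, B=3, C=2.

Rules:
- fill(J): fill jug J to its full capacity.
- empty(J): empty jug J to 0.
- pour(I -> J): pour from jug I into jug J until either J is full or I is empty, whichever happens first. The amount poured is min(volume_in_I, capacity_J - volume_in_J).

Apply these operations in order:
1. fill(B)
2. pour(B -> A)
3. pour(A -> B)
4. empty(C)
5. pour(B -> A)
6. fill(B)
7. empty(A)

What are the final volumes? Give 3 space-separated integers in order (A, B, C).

Step 1: fill(B) -> (A=0 B=5 C=2)
Step 2: pour(B -> A) -> (A=4 B=1 C=2)
Step 3: pour(A -> B) -> (A=0 B=5 C=2)
Step 4: empty(C) -> (A=0 B=5 C=0)
Step 5: pour(B -> A) -> (A=4 B=1 C=0)
Step 6: fill(B) -> (A=4 B=5 C=0)
Step 7: empty(A) -> (A=0 B=5 C=0)

Answer: 0 5 0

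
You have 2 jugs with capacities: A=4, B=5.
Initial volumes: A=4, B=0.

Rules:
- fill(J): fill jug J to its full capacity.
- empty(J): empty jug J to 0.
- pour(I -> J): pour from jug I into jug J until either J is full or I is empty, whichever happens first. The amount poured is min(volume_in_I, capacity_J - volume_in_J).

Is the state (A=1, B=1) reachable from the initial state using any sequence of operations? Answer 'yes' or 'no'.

Answer: no

Derivation:
BFS explored all 18 reachable states.
Reachable set includes: (0,0), (0,1), (0,2), (0,3), (0,4), (0,5), (1,0), (1,5), (2,0), (2,5), (3,0), (3,5) ...
Target (A=1, B=1) not in reachable set → no.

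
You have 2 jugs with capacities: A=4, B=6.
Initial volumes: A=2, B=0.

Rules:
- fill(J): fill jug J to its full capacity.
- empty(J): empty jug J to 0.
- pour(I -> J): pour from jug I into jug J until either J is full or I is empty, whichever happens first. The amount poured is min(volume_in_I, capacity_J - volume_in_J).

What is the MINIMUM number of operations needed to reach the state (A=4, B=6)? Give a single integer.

BFS from (A=2, B=0). One shortest path:
  1. fill(A) -> (A=4 B=0)
  2. fill(B) -> (A=4 B=6)
Reached target in 2 moves.

Answer: 2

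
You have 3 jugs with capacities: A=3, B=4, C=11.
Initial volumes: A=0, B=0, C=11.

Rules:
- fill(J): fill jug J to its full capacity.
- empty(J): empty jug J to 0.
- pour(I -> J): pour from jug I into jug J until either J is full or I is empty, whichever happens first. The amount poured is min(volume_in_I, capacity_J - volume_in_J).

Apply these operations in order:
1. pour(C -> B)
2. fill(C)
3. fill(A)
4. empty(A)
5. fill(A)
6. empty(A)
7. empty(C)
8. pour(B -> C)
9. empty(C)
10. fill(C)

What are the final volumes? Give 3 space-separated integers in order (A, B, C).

Step 1: pour(C -> B) -> (A=0 B=4 C=7)
Step 2: fill(C) -> (A=0 B=4 C=11)
Step 3: fill(A) -> (A=3 B=4 C=11)
Step 4: empty(A) -> (A=0 B=4 C=11)
Step 5: fill(A) -> (A=3 B=4 C=11)
Step 6: empty(A) -> (A=0 B=4 C=11)
Step 7: empty(C) -> (A=0 B=4 C=0)
Step 8: pour(B -> C) -> (A=0 B=0 C=4)
Step 9: empty(C) -> (A=0 B=0 C=0)
Step 10: fill(C) -> (A=0 B=0 C=11)

Answer: 0 0 11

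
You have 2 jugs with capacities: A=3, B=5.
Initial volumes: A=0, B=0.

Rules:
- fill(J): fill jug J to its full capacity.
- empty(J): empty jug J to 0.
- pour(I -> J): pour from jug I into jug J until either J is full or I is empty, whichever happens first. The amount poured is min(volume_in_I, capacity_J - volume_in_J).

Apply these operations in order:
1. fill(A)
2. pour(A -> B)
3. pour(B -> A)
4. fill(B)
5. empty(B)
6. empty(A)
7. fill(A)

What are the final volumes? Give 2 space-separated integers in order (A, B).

Step 1: fill(A) -> (A=3 B=0)
Step 2: pour(A -> B) -> (A=0 B=3)
Step 3: pour(B -> A) -> (A=3 B=0)
Step 4: fill(B) -> (A=3 B=5)
Step 5: empty(B) -> (A=3 B=0)
Step 6: empty(A) -> (A=0 B=0)
Step 7: fill(A) -> (A=3 B=0)

Answer: 3 0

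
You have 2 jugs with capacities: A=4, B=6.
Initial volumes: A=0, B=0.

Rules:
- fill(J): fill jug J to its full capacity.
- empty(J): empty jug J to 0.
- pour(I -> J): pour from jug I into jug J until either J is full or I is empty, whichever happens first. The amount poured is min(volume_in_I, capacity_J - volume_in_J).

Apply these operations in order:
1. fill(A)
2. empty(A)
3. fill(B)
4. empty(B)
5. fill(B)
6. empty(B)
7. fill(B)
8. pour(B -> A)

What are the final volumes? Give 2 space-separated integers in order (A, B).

Answer: 4 2

Derivation:
Step 1: fill(A) -> (A=4 B=0)
Step 2: empty(A) -> (A=0 B=0)
Step 3: fill(B) -> (A=0 B=6)
Step 4: empty(B) -> (A=0 B=0)
Step 5: fill(B) -> (A=0 B=6)
Step 6: empty(B) -> (A=0 B=0)
Step 7: fill(B) -> (A=0 B=6)
Step 8: pour(B -> A) -> (A=4 B=2)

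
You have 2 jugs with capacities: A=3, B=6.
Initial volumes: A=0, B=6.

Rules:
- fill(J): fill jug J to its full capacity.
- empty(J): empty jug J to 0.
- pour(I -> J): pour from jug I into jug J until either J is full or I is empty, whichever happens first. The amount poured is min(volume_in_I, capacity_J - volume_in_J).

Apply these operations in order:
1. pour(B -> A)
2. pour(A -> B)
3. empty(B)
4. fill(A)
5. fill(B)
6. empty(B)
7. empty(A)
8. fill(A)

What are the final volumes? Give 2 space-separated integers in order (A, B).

Answer: 3 0

Derivation:
Step 1: pour(B -> A) -> (A=3 B=3)
Step 2: pour(A -> B) -> (A=0 B=6)
Step 3: empty(B) -> (A=0 B=0)
Step 4: fill(A) -> (A=3 B=0)
Step 5: fill(B) -> (A=3 B=6)
Step 6: empty(B) -> (A=3 B=0)
Step 7: empty(A) -> (A=0 B=0)
Step 8: fill(A) -> (A=3 B=0)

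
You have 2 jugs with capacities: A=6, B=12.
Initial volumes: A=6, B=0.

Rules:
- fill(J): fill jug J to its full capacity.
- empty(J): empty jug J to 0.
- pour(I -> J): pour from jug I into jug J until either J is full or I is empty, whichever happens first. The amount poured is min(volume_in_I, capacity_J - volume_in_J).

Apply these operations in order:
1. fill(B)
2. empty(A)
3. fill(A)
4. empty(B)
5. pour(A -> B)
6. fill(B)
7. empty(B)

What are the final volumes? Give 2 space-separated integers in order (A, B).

Answer: 0 0

Derivation:
Step 1: fill(B) -> (A=6 B=12)
Step 2: empty(A) -> (A=0 B=12)
Step 3: fill(A) -> (A=6 B=12)
Step 4: empty(B) -> (A=6 B=0)
Step 5: pour(A -> B) -> (A=0 B=6)
Step 6: fill(B) -> (A=0 B=12)
Step 7: empty(B) -> (A=0 B=0)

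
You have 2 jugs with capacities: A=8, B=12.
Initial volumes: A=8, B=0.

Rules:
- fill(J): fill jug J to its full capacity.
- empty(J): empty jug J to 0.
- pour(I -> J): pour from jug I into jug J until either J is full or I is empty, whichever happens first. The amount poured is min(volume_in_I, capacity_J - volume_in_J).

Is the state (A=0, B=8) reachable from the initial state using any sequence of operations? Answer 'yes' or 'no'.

Answer: yes

Derivation:
BFS from (A=8, B=0):
  1. pour(A -> B) -> (A=0 B=8)
Target reached → yes.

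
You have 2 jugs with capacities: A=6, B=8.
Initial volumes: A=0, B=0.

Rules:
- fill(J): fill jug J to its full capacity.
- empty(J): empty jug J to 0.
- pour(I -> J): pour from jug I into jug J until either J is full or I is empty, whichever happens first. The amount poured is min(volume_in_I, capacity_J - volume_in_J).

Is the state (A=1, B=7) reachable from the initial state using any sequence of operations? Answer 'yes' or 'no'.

BFS explored all 14 reachable states.
Reachable set includes: (0,0), (0,2), (0,4), (0,6), (0,8), (2,0), (2,8), (4,0), (4,8), (6,0), (6,2), (6,4) ...
Target (A=1, B=7) not in reachable set → no.

Answer: no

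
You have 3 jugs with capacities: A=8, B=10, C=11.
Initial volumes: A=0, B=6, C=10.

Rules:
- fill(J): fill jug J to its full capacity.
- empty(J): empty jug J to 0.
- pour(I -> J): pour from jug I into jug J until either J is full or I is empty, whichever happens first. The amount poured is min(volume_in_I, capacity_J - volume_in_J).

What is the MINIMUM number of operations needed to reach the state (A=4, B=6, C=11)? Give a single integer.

Answer: 6

Derivation:
BFS from (A=0, B=6, C=10). One shortest path:
  1. fill(A) -> (A=8 B=6 C=10)
  2. pour(A -> C) -> (A=7 B=6 C=11)
  3. empty(C) -> (A=7 B=6 C=0)
  4. pour(A -> C) -> (A=0 B=6 C=7)
  5. fill(A) -> (A=8 B=6 C=7)
  6. pour(A -> C) -> (A=4 B=6 C=11)
Reached target in 6 moves.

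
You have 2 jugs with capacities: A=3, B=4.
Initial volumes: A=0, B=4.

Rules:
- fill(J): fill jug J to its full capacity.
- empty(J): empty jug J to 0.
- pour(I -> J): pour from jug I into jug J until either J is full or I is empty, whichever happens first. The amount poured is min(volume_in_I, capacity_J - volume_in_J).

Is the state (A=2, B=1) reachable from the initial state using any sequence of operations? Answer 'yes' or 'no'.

Answer: no

Derivation:
BFS explored all 14 reachable states.
Reachable set includes: (0,0), (0,1), (0,2), (0,3), (0,4), (1,0), (1,4), (2,0), (2,4), (3,0), (3,1), (3,2) ...
Target (A=2, B=1) not in reachable set → no.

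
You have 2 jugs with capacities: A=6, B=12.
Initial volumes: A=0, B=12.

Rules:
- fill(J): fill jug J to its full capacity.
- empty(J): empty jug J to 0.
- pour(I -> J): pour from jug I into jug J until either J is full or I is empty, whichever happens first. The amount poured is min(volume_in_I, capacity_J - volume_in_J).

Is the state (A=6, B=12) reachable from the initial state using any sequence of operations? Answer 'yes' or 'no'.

Answer: yes

Derivation:
BFS from (A=0, B=12):
  1. fill(A) -> (A=6 B=12)
Target reached → yes.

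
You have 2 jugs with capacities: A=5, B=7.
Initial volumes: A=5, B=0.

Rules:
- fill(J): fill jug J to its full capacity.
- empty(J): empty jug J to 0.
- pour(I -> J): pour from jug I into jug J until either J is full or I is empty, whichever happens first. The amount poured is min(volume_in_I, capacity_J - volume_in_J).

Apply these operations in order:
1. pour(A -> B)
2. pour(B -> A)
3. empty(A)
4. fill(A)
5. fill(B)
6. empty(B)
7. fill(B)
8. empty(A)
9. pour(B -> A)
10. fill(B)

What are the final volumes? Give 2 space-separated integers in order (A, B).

Answer: 5 7

Derivation:
Step 1: pour(A -> B) -> (A=0 B=5)
Step 2: pour(B -> A) -> (A=5 B=0)
Step 3: empty(A) -> (A=0 B=0)
Step 4: fill(A) -> (A=5 B=0)
Step 5: fill(B) -> (A=5 B=7)
Step 6: empty(B) -> (A=5 B=0)
Step 7: fill(B) -> (A=5 B=7)
Step 8: empty(A) -> (A=0 B=7)
Step 9: pour(B -> A) -> (A=5 B=2)
Step 10: fill(B) -> (A=5 B=7)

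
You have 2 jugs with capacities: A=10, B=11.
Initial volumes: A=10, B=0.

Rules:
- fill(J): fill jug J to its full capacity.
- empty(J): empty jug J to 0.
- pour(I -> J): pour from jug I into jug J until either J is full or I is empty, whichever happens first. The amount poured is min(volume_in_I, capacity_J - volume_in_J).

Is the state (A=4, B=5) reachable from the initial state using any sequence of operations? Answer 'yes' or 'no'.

BFS explored all 42 reachable states.
Reachable set includes: (0,0), (0,1), (0,2), (0,3), (0,4), (0,5), (0,6), (0,7), (0,8), (0,9), (0,10), (0,11) ...
Target (A=4, B=5) not in reachable set → no.

Answer: no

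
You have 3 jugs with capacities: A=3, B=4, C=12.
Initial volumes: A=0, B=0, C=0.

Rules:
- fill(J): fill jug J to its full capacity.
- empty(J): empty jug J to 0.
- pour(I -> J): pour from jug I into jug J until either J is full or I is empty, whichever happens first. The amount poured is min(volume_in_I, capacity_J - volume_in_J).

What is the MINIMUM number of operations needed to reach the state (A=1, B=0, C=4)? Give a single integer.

BFS from (A=0, B=0, C=0). One shortest path:
  1. fill(B) -> (A=0 B=4 C=0)
  2. pour(B -> A) -> (A=3 B=1 C=0)
  3. empty(A) -> (A=0 B=1 C=0)
  4. pour(B -> A) -> (A=1 B=0 C=0)
  5. fill(B) -> (A=1 B=4 C=0)
  6. pour(B -> C) -> (A=1 B=0 C=4)
Reached target in 6 moves.

Answer: 6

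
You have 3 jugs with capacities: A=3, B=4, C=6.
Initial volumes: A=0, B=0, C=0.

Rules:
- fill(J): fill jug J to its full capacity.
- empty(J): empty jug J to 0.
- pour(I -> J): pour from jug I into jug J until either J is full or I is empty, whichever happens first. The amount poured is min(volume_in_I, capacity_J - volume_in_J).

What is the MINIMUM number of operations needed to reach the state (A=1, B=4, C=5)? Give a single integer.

BFS from (A=0, B=0, C=0). One shortest path:
  1. fill(C) -> (A=0 B=0 C=6)
  2. pour(C -> B) -> (A=0 B=4 C=2)
  3. pour(B -> A) -> (A=3 B=1 C=2)
  4. pour(A -> C) -> (A=0 B=1 C=5)
  5. pour(B -> A) -> (A=1 B=0 C=5)
  6. fill(B) -> (A=1 B=4 C=5)
Reached target in 6 moves.

Answer: 6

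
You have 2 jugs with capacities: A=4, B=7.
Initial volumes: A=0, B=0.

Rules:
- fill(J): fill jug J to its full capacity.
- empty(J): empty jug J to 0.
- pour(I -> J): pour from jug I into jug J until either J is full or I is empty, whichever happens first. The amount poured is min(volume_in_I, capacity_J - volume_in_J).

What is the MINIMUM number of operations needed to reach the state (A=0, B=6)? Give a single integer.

BFS from (A=0, B=0). One shortest path:
  1. fill(B) -> (A=0 B=7)
  2. pour(B -> A) -> (A=4 B=3)
  3. empty(A) -> (A=0 B=3)
  4. pour(B -> A) -> (A=3 B=0)
  5. fill(B) -> (A=3 B=7)
  6. pour(B -> A) -> (A=4 B=6)
  7. empty(A) -> (A=0 B=6)
Reached target in 7 moves.

Answer: 7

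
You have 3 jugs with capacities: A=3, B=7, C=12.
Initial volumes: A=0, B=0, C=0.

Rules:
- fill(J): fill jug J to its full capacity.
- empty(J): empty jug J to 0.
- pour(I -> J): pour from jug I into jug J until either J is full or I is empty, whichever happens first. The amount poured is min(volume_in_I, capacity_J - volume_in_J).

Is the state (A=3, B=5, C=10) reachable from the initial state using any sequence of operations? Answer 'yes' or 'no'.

BFS from (A=0, B=0, C=0):
  1. fill(B) -> (A=0 B=7 C=0)
  2. pour(B -> A) -> (A=3 B=4 C=0)
  3. empty(A) -> (A=0 B=4 C=0)
  4. pour(B -> A) -> (A=3 B=1 C=0)
  5. pour(A -> C) -> (A=0 B=1 C=3)
  6. pour(B -> A) -> (A=1 B=0 C=3)
  7. fill(B) -> (A=1 B=7 C=3)
  8. pour(B -> C) -> (A=1 B=0 C=10)
  9. fill(B) -> (A=1 B=7 C=10)
  10. pour(B -> A) -> (A=3 B=5 C=10)
Target reached → yes.

Answer: yes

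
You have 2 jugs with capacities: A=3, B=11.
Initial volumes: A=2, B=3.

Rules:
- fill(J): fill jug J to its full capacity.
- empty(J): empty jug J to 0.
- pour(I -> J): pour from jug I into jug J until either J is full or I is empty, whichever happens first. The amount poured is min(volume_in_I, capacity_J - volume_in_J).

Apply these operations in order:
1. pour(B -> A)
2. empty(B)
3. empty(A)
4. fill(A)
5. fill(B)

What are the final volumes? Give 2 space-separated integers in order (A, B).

Answer: 3 11

Derivation:
Step 1: pour(B -> A) -> (A=3 B=2)
Step 2: empty(B) -> (A=3 B=0)
Step 3: empty(A) -> (A=0 B=0)
Step 4: fill(A) -> (A=3 B=0)
Step 5: fill(B) -> (A=3 B=11)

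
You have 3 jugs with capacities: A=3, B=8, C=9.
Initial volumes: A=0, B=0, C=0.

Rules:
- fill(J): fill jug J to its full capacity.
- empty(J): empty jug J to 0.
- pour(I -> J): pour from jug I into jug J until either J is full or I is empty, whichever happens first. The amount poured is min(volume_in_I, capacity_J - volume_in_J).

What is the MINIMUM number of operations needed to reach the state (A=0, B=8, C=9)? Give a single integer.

Answer: 2

Derivation:
BFS from (A=0, B=0, C=0). One shortest path:
  1. fill(B) -> (A=0 B=8 C=0)
  2. fill(C) -> (A=0 B=8 C=9)
Reached target in 2 moves.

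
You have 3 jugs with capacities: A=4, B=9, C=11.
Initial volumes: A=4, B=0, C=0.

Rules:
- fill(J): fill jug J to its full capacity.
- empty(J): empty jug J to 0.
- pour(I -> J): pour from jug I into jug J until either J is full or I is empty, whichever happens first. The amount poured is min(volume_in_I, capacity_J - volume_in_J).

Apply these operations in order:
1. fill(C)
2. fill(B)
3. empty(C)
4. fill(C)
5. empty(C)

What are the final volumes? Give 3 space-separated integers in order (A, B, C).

Answer: 4 9 0

Derivation:
Step 1: fill(C) -> (A=4 B=0 C=11)
Step 2: fill(B) -> (A=4 B=9 C=11)
Step 3: empty(C) -> (A=4 B=9 C=0)
Step 4: fill(C) -> (A=4 B=9 C=11)
Step 5: empty(C) -> (A=4 B=9 C=0)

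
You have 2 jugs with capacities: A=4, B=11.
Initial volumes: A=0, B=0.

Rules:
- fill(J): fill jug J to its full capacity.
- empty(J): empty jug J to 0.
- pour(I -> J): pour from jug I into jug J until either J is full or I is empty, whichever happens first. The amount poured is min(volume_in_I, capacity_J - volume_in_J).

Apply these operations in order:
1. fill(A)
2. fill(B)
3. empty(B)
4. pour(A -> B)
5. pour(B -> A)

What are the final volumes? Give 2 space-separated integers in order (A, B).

Step 1: fill(A) -> (A=4 B=0)
Step 2: fill(B) -> (A=4 B=11)
Step 3: empty(B) -> (A=4 B=0)
Step 4: pour(A -> B) -> (A=0 B=4)
Step 5: pour(B -> A) -> (A=4 B=0)

Answer: 4 0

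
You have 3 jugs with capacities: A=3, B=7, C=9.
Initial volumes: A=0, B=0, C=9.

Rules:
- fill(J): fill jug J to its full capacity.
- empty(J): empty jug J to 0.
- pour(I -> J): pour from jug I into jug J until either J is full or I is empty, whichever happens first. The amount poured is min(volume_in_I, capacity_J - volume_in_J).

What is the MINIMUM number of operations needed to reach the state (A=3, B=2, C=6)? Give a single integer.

BFS from (A=0, B=0, C=9). One shortest path:
  1. pour(C -> B) -> (A=0 B=7 C=2)
  2. empty(B) -> (A=0 B=0 C=2)
  3. pour(C -> B) -> (A=0 B=2 C=0)
  4. fill(C) -> (A=0 B=2 C=9)
  5. pour(C -> A) -> (A=3 B=2 C=6)
Reached target in 5 moves.

Answer: 5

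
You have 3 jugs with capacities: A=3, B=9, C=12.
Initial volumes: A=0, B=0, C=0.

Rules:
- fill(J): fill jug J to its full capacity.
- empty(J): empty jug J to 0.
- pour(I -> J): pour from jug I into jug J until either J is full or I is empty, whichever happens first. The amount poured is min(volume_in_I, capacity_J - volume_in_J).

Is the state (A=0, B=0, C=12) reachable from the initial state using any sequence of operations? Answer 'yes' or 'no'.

Answer: yes

Derivation:
BFS from (A=0, B=0, C=0):
  1. fill(C) -> (A=0 B=0 C=12)
Target reached → yes.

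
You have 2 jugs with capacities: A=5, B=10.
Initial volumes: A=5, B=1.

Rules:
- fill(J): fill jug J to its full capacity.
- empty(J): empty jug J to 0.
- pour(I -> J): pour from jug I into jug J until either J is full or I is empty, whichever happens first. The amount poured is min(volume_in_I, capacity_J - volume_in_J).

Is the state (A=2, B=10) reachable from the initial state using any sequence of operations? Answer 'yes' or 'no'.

BFS explored all 12 reachable states.
Reachable set includes: (0,0), (0,1), (0,5), (0,6), (0,10), (1,0), (1,10), (5,0), (5,1), (5,5), (5,6), (5,10)
Target (A=2, B=10) not in reachable set → no.

Answer: no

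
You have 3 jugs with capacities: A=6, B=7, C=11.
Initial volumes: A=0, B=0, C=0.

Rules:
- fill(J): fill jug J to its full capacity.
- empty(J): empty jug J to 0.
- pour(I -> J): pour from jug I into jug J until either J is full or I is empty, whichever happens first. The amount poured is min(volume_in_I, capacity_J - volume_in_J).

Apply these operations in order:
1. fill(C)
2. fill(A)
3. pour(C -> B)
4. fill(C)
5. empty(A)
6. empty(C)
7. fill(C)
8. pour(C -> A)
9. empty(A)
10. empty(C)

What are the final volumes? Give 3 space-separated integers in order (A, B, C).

Answer: 0 7 0

Derivation:
Step 1: fill(C) -> (A=0 B=0 C=11)
Step 2: fill(A) -> (A=6 B=0 C=11)
Step 3: pour(C -> B) -> (A=6 B=7 C=4)
Step 4: fill(C) -> (A=6 B=7 C=11)
Step 5: empty(A) -> (A=0 B=7 C=11)
Step 6: empty(C) -> (A=0 B=7 C=0)
Step 7: fill(C) -> (A=0 B=7 C=11)
Step 8: pour(C -> A) -> (A=6 B=7 C=5)
Step 9: empty(A) -> (A=0 B=7 C=5)
Step 10: empty(C) -> (A=0 B=7 C=0)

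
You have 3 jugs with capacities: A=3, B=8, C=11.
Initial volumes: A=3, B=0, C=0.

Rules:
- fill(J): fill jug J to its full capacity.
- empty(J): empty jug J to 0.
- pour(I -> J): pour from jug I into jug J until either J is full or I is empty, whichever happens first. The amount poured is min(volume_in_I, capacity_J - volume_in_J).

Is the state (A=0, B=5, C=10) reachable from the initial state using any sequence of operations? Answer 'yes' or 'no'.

BFS from (A=3, B=0, C=0):
  1. empty(A) -> (A=0 B=0 C=0)
  2. fill(B) -> (A=0 B=8 C=0)
  3. pour(B -> A) -> (A=3 B=5 C=0)
  4. empty(A) -> (A=0 B=5 C=0)
  5. pour(B -> A) -> (A=3 B=2 C=0)
  6. empty(A) -> (A=0 B=2 C=0)
  7. pour(B -> C) -> (A=0 B=0 C=2)
  8. fill(B) -> (A=0 B=8 C=2)
  9. pour(B -> C) -> (A=0 B=0 C=10)
  10. fill(B) -> (A=0 B=8 C=10)
  11. pour(B -> A) -> (A=3 B=5 C=10)
  12. empty(A) -> (A=0 B=5 C=10)
Target reached → yes.

Answer: yes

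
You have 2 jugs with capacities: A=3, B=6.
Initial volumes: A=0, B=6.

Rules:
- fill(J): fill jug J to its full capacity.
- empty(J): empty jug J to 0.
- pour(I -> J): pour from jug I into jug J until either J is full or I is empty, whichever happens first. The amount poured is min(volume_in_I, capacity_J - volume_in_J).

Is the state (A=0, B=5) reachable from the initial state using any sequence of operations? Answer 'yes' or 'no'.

Answer: no

Derivation:
BFS explored all 6 reachable states.
Reachable set includes: (0,0), (0,3), (0,6), (3,0), (3,3), (3,6)
Target (A=0, B=5) not in reachable set → no.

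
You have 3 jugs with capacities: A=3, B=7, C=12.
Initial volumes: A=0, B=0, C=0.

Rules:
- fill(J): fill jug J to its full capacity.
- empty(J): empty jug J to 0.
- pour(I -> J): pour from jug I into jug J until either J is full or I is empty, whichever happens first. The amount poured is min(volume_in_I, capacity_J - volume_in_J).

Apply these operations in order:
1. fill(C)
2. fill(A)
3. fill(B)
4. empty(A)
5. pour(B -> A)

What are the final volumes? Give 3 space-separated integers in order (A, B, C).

Answer: 3 4 12

Derivation:
Step 1: fill(C) -> (A=0 B=0 C=12)
Step 2: fill(A) -> (A=3 B=0 C=12)
Step 3: fill(B) -> (A=3 B=7 C=12)
Step 4: empty(A) -> (A=0 B=7 C=12)
Step 5: pour(B -> A) -> (A=3 B=4 C=12)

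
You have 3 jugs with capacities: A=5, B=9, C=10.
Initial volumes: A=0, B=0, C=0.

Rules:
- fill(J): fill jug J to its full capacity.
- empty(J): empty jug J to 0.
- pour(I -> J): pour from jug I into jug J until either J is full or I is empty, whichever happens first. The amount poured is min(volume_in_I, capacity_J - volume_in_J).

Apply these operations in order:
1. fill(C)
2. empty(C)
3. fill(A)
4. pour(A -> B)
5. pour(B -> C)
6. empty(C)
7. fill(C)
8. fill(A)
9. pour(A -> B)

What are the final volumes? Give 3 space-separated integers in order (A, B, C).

Step 1: fill(C) -> (A=0 B=0 C=10)
Step 2: empty(C) -> (A=0 B=0 C=0)
Step 3: fill(A) -> (A=5 B=0 C=0)
Step 4: pour(A -> B) -> (A=0 B=5 C=0)
Step 5: pour(B -> C) -> (A=0 B=0 C=5)
Step 6: empty(C) -> (A=0 B=0 C=0)
Step 7: fill(C) -> (A=0 B=0 C=10)
Step 8: fill(A) -> (A=5 B=0 C=10)
Step 9: pour(A -> B) -> (A=0 B=5 C=10)

Answer: 0 5 10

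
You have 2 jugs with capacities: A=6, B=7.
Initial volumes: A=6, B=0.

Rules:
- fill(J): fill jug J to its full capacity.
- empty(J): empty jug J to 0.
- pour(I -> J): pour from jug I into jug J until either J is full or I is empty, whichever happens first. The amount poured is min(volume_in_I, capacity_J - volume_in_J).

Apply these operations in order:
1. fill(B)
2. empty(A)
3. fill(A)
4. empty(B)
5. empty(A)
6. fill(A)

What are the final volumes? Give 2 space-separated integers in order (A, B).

Step 1: fill(B) -> (A=6 B=7)
Step 2: empty(A) -> (A=0 B=7)
Step 3: fill(A) -> (A=6 B=7)
Step 4: empty(B) -> (A=6 B=0)
Step 5: empty(A) -> (A=0 B=0)
Step 6: fill(A) -> (A=6 B=0)

Answer: 6 0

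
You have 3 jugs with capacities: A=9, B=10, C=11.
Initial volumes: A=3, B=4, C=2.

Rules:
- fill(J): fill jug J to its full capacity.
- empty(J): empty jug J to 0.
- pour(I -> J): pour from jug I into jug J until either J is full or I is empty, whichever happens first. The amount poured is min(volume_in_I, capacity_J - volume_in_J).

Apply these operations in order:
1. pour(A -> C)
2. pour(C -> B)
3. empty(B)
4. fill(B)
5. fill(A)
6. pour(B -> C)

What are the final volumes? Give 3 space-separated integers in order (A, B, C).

Answer: 9 0 10

Derivation:
Step 1: pour(A -> C) -> (A=0 B=4 C=5)
Step 2: pour(C -> B) -> (A=0 B=9 C=0)
Step 3: empty(B) -> (A=0 B=0 C=0)
Step 4: fill(B) -> (A=0 B=10 C=0)
Step 5: fill(A) -> (A=9 B=10 C=0)
Step 6: pour(B -> C) -> (A=9 B=0 C=10)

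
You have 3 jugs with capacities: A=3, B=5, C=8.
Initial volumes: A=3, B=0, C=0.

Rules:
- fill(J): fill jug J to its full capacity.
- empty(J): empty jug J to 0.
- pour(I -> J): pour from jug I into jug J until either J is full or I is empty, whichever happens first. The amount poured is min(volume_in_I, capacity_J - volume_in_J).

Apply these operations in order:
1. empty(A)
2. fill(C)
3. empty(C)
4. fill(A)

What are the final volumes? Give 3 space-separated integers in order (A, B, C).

Step 1: empty(A) -> (A=0 B=0 C=0)
Step 2: fill(C) -> (A=0 B=0 C=8)
Step 3: empty(C) -> (A=0 B=0 C=0)
Step 4: fill(A) -> (A=3 B=0 C=0)

Answer: 3 0 0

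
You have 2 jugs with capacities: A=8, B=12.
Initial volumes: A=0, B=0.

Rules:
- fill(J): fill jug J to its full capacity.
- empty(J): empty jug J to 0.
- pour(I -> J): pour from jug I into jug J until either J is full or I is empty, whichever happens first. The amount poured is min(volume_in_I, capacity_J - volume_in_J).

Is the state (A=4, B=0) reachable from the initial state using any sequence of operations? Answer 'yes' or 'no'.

BFS from (A=0, B=0):
  1. fill(B) -> (A=0 B=12)
  2. pour(B -> A) -> (A=8 B=4)
  3. empty(A) -> (A=0 B=4)
  4. pour(B -> A) -> (A=4 B=0)
Target reached → yes.

Answer: yes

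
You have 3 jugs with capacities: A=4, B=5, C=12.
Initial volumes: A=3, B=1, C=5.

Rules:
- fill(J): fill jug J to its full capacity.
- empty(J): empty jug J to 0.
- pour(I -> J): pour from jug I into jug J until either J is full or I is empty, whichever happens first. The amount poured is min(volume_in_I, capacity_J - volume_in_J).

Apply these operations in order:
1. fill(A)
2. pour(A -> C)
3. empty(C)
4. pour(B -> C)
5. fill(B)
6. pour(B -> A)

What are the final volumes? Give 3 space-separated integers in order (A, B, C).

Answer: 4 1 1

Derivation:
Step 1: fill(A) -> (A=4 B=1 C=5)
Step 2: pour(A -> C) -> (A=0 B=1 C=9)
Step 3: empty(C) -> (A=0 B=1 C=0)
Step 4: pour(B -> C) -> (A=0 B=0 C=1)
Step 5: fill(B) -> (A=0 B=5 C=1)
Step 6: pour(B -> A) -> (A=4 B=1 C=1)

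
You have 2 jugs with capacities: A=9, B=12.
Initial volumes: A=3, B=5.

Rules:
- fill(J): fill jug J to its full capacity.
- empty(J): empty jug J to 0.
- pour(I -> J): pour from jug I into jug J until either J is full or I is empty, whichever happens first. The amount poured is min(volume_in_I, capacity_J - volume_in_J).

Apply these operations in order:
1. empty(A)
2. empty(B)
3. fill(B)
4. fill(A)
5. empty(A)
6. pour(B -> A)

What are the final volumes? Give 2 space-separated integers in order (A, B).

Step 1: empty(A) -> (A=0 B=5)
Step 2: empty(B) -> (A=0 B=0)
Step 3: fill(B) -> (A=0 B=12)
Step 4: fill(A) -> (A=9 B=12)
Step 5: empty(A) -> (A=0 B=12)
Step 6: pour(B -> A) -> (A=9 B=3)

Answer: 9 3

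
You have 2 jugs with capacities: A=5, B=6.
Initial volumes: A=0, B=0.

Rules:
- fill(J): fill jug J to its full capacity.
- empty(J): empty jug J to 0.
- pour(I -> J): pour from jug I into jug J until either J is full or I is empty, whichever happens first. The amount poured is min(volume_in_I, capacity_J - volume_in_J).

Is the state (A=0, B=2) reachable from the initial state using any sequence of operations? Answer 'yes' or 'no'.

BFS from (A=0, B=0):
  1. fill(B) -> (A=0 B=6)
  2. pour(B -> A) -> (A=5 B=1)
  3. empty(A) -> (A=0 B=1)
  4. pour(B -> A) -> (A=1 B=0)
  5. fill(B) -> (A=1 B=6)
  6. pour(B -> A) -> (A=5 B=2)
  7. empty(A) -> (A=0 B=2)
Target reached → yes.

Answer: yes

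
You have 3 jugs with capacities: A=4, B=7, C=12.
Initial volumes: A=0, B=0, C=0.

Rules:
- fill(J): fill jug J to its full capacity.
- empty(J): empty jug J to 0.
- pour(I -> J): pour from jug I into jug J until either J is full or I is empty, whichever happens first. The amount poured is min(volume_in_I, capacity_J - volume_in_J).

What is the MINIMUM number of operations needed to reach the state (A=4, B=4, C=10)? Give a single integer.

BFS from (A=0, B=0, C=0). One shortest path:
  1. fill(B) -> (A=0 B=7 C=0)
  2. pour(B -> A) -> (A=4 B=3 C=0)
  3. pour(B -> C) -> (A=4 B=0 C=3)
  4. fill(B) -> (A=4 B=7 C=3)
  5. pour(B -> C) -> (A=4 B=0 C=10)
  6. pour(A -> B) -> (A=0 B=4 C=10)
  7. fill(A) -> (A=4 B=4 C=10)
Reached target in 7 moves.

Answer: 7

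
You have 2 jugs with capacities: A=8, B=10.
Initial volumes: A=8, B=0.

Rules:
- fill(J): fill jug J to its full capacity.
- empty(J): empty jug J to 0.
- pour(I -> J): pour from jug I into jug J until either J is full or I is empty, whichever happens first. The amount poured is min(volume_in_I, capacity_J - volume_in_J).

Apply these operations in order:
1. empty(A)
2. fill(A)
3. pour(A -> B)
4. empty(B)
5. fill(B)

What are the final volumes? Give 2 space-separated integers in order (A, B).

Answer: 0 10

Derivation:
Step 1: empty(A) -> (A=0 B=0)
Step 2: fill(A) -> (A=8 B=0)
Step 3: pour(A -> B) -> (A=0 B=8)
Step 4: empty(B) -> (A=0 B=0)
Step 5: fill(B) -> (A=0 B=10)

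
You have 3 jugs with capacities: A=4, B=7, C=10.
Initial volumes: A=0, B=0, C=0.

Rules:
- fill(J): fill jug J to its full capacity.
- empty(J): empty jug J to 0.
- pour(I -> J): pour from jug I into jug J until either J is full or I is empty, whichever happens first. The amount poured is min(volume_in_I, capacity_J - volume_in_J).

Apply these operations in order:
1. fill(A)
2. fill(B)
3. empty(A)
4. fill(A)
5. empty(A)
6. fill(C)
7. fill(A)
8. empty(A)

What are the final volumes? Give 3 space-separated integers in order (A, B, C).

Step 1: fill(A) -> (A=4 B=0 C=0)
Step 2: fill(B) -> (A=4 B=7 C=0)
Step 3: empty(A) -> (A=0 B=7 C=0)
Step 4: fill(A) -> (A=4 B=7 C=0)
Step 5: empty(A) -> (A=0 B=7 C=0)
Step 6: fill(C) -> (A=0 B=7 C=10)
Step 7: fill(A) -> (A=4 B=7 C=10)
Step 8: empty(A) -> (A=0 B=7 C=10)

Answer: 0 7 10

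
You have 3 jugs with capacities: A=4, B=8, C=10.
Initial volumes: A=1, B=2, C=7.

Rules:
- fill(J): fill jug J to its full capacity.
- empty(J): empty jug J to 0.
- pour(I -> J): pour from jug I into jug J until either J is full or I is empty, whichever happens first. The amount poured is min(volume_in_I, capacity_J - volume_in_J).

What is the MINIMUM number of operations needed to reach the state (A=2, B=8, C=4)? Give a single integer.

BFS from (A=1, B=2, C=7). One shortest path:
  1. pour(A -> C) -> (A=0 B=2 C=8)
  2. fill(A) -> (A=4 B=2 C=8)
  3. pour(A -> C) -> (A=2 B=2 C=10)
  4. pour(C -> B) -> (A=2 B=8 C=4)
Reached target in 4 moves.

Answer: 4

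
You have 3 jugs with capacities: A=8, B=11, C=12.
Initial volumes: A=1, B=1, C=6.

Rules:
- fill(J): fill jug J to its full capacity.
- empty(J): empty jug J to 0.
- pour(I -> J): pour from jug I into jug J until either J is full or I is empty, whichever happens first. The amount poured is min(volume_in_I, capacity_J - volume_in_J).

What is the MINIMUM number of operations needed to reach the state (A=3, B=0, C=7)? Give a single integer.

Answer: 5

Derivation:
BFS from (A=1, B=1, C=6). One shortest path:
  1. fill(B) -> (A=1 B=11 C=6)
  2. pour(A -> C) -> (A=0 B=11 C=7)
  3. pour(B -> A) -> (A=8 B=3 C=7)
  4. empty(A) -> (A=0 B=3 C=7)
  5. pour(B -> A) -> (A=3 B=0 C=7)
Reached target in 5 moves.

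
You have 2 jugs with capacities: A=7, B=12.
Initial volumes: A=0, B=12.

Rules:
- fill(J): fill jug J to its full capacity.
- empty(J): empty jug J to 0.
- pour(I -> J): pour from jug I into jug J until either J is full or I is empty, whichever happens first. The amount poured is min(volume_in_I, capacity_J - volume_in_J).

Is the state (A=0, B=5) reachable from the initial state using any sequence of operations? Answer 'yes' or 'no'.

BFS from (A=0, B=12):
  1. pour(B -> A) -> (A=7 B=5)
  2. empty(A) -> (A=0 B=5)
Target reached → yes.

Answer: yes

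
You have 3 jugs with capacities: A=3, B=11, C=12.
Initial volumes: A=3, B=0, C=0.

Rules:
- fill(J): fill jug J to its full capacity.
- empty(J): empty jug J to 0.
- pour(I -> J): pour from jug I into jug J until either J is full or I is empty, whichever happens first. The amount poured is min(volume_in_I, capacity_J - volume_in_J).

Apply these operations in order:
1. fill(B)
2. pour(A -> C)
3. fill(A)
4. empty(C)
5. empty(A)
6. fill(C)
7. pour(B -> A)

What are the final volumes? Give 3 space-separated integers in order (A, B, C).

Answer: 3 8 12

Derivation:
Step 1: fill(B) -> (A=3 B=11 C=0)
Step 2: pour(A -> C) -> (A=0 B=11 C=3)
Step 3: fill(A) -> (A=3 B=11 C=3)
Step 4: empty(C) -> (A=3 B=11 C=0)
Step 5: empty(A) -> (A=0 B=11 C=0)
Step 6: fill(C) -> (A=0 B=11 C=12)
Step 7: pour(B -> A) -> (A=3 B=8 C=12)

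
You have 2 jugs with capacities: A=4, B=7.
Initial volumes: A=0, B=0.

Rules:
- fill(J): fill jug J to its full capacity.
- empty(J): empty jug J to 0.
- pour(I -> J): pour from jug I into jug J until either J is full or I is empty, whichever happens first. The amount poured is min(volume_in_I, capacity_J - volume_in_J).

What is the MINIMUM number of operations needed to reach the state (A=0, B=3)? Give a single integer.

BFS from (A=0, B=0). One shortest path:
  1. fill(B) -> (A=0 B=7)
  2. pour(B -> A) -> (A=4 B=3)
  3. empty(A) -> (A=0 B=3)
Reached target in 3 moves.

Answer: 3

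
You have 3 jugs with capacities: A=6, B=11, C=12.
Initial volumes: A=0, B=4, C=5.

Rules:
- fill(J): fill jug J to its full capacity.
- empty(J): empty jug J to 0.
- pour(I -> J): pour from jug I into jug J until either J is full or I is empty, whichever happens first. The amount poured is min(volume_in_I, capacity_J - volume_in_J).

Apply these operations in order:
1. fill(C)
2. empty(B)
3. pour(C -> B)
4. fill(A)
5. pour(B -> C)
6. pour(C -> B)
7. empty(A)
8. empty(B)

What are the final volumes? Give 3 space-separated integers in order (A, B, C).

Answer: 0 0 1

Derivation:
Step 1: fill(C) -> (A=0 B=4 C=12)
Step 2: empty(B) -> (A=0 B=0 C=12)
Step 3: pour(C -> B) -> (A=0 B=11 C=1)
Step 4: fill(A) -> (A=6 B=11 C=1)
Step 5: pour(B -> C) -> (A=6 B=0 C=12)
Step 6: pour(C -> B) -> (A=6 B=11 C=1)
Step 7: empty(A) -> (A=0 B=11 C=1)
Step 8: empty(B) -> (A=0 B=0 C=1)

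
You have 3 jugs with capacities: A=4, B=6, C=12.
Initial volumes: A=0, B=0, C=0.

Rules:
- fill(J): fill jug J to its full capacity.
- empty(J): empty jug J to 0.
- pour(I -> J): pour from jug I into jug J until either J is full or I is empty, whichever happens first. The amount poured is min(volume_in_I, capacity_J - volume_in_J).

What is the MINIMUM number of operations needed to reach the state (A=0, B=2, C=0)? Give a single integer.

Answer: 3

Derivation:
BFS from (A=0, B=0, C=0). One shortest path:
  1. fill(B) -> (A=0 B=6 C=0)
  2. pour(B -> A) -> (A=4 B=2 C=0)
  3. empty(A) -> (A=0 B=2 C=0)
Reached target in 3 moves.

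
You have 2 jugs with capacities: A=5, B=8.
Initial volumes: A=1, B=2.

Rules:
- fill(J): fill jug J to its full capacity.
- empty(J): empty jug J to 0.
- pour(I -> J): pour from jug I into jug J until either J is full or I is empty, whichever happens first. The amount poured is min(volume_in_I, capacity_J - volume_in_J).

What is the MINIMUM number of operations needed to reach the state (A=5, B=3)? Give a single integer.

Answer: 2

Derivation:
BFS from (A=1, B=2). One shortest path:
  1. pour(A -> B) -> (A=0 B=3)
  2. fill(A) -> (A=5 B=3)
Reached target in 2 moves.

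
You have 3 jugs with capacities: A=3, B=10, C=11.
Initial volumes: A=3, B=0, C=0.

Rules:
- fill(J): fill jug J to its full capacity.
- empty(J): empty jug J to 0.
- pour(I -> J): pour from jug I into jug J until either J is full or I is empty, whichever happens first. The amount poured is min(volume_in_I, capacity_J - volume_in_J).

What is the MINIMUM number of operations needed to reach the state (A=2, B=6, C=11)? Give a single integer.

BFS from (A=3, B=0, C=0). One shortest path:
  1. fill(B) -> (A=3 B=10 C=0)
  2. pour(B -> C) -> (A=3 B=0 C=10)
  3. pour(A -> B) -> (A=0 B=3 C=10)
  4. fill(A) -> (A=3 B=3 C=10)
  5. pour(A -> B) -> (A=0 B=6 C=10)
  6. fill(A) -> (A=3 B=6 C=10)
  7. pour(A -> C) -> (A=2 B=6 C=11)
Reached target in 7 moves.

Answer: 7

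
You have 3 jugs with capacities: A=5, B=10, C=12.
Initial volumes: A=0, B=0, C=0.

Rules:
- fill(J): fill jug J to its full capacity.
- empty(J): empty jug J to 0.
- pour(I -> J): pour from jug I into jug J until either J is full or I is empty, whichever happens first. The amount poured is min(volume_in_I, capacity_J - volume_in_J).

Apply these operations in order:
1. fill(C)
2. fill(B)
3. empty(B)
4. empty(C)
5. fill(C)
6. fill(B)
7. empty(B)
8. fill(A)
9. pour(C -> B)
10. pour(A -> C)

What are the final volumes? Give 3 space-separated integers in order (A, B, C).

Step 1: fill(C) -> (A=0 B=0 C=12)
Step 2: fill(B) -> (A=0 B=10 C=12)
Step 3: empty(B) -> (A=0 B=0 C=12)
Step 4: empty(C) -> (A=0 B=0 C=0)
Step 5: fill(C) -> (A=0 B=0 C=12)
Step 6: fill(B) -> (A=0 B=10 C=12)
Step 7: empty(B) -> (A=0 B=0 C=12)
Step 8: fill(A) -> (A=5 B=0 C=12)
Step 9: pour(C -> B) -> (A=5 B=10 C=2)
Step 10: pour(A -> C) -> (A=0 B=10 C=7)

Answer: 0 10 7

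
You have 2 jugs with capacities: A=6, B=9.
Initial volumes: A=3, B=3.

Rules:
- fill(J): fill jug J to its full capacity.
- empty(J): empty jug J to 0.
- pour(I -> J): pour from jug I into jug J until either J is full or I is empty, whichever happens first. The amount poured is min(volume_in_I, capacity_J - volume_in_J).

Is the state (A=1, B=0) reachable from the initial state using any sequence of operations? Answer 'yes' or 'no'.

Answer: no

Derivation:
BFS explored all 11 reachable states.
Reachable set includes: (0,0), (0,3), (0,6), (0,9), (3,0), (3,3), (3,9), (6,0), (6,3), (6,6), (6,9)
Target (A=1, B=0) not in reachable set → no.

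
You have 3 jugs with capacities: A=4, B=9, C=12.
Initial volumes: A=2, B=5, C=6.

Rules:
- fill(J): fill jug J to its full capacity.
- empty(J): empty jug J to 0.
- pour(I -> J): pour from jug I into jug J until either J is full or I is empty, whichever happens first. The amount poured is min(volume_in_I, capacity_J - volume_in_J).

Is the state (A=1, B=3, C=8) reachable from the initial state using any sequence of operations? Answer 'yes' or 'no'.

Answer: no

Derivation:
BFS explored all 387 reachable states.
Reachable set includes: (0,0,0), (0,0,1), (0,0,2), (0,0,3), (0,0,4), (0,0,5), (0,0,6), (0,0,7), (0,0,8), (0,0,9), (0,0,10), (0,0,11) ...
Target (A=1, B=3, C=8) not in reachable set → no.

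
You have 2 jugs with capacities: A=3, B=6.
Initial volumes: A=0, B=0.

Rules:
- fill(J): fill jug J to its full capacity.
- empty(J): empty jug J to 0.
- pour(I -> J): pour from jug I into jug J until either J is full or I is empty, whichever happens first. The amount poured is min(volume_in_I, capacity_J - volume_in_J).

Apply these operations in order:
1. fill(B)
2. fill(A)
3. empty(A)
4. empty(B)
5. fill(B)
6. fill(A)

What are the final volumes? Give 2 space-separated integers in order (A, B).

Answer: 3 6

Derivation:
Step 1: fill(B) -> (A=0 B=6)
Step 2: fill(A) -> (A=3 B=6)
Step 3: empty(A) -> (A=0 B=6)
Step 4: empty(B) -> (A=0 B=0)
Step 5: fill(B) -> (A=0 B=6)
Step 6: fill(A) -> (A=3 B=6)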